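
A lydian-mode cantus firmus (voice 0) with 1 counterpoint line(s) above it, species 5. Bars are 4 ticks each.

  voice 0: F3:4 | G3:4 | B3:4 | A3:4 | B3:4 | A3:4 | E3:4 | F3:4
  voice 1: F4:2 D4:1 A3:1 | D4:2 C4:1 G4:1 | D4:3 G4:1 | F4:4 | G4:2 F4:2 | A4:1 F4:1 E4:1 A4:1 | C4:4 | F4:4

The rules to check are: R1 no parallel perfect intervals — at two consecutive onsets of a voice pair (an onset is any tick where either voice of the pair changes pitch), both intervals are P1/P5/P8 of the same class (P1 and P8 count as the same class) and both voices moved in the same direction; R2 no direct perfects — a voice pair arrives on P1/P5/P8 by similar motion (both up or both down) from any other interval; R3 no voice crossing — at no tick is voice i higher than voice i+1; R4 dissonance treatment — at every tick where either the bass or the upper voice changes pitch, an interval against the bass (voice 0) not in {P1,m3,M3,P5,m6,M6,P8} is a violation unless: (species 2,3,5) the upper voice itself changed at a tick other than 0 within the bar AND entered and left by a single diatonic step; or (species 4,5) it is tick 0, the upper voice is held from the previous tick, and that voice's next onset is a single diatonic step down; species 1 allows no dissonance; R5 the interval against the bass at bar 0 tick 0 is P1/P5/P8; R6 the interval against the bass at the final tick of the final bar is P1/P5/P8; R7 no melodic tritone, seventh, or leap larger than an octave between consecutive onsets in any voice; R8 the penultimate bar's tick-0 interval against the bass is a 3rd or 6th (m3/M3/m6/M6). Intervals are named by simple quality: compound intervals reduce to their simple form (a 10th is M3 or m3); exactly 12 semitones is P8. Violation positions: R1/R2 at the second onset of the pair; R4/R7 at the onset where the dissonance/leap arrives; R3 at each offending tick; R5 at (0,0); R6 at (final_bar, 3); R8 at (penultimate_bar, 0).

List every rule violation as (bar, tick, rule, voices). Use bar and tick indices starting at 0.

bar 0: v0=F3 v1=F4 downbeat P8
bar 1: v0=G3 v1=D4 downbeat P5
bar 2: v0=B3 v1=D4 downbeat m3
bar 3: v0=A3 v1=F4 downbeat m6
bar 4: v0=B3 v1=G4 downbeat m6
bar 5: v0=A3 v1=A4 downbeat P8
bar 6: v0=E3 v1=C4 downbeat m6
bar 7: v0=F3 v1=F4 downbeat P8
  -> R2 @ bar 1 tick 0 v(0, 1): F3/A3 M3 -> G3/D4 P5 similar
  -> R4 @ bar 1 tick 2 v(0, 1): G3/C4 P4 untreated
  -> R4 @ bar 4 tick 2 v(0, 1): B3/F4 TT untreated
  -> R2 @ bar 7 tick 0 v(0, 1): E3/C4 m6 -> F3/F4 P8 similar

(1, 0, R2, (0, 1))
(1, 2, R4, (0, 1))
(4, 2, R4, (0, 1))
(7, 0, R2, (0, 1))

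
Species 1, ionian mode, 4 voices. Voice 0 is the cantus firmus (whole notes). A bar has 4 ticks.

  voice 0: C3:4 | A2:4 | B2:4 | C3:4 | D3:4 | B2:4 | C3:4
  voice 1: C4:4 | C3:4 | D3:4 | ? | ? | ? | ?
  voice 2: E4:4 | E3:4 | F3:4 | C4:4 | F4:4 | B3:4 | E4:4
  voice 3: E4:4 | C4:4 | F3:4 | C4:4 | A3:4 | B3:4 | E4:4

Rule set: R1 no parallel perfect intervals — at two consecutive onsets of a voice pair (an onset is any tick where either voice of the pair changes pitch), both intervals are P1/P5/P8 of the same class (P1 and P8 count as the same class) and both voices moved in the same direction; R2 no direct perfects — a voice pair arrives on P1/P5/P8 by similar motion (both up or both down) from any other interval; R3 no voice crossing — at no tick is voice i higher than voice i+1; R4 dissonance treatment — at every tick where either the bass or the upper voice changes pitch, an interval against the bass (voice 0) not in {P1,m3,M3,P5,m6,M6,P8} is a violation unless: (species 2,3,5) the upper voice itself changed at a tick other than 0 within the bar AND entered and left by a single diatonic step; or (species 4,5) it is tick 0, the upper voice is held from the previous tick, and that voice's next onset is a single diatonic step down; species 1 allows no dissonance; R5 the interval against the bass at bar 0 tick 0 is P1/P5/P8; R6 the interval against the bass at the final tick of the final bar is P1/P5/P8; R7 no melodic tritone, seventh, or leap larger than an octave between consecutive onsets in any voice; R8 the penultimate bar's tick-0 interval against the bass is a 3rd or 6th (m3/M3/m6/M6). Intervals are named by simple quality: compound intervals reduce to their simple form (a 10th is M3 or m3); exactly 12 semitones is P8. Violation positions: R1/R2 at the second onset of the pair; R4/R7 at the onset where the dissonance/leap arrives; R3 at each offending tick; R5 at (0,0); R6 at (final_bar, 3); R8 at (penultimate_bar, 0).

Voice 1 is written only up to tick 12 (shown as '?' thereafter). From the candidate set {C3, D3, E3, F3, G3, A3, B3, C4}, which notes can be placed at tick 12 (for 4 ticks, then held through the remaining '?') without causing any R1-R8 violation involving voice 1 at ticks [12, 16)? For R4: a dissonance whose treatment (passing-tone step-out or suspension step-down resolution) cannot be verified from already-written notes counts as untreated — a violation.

{A3, C3, E3}

C3: legal
D3: violates R4
E3: legal
F3: violates R2,R4
G3: violates R2
A3: legal
B3: violates R4
C4: violates R2,R7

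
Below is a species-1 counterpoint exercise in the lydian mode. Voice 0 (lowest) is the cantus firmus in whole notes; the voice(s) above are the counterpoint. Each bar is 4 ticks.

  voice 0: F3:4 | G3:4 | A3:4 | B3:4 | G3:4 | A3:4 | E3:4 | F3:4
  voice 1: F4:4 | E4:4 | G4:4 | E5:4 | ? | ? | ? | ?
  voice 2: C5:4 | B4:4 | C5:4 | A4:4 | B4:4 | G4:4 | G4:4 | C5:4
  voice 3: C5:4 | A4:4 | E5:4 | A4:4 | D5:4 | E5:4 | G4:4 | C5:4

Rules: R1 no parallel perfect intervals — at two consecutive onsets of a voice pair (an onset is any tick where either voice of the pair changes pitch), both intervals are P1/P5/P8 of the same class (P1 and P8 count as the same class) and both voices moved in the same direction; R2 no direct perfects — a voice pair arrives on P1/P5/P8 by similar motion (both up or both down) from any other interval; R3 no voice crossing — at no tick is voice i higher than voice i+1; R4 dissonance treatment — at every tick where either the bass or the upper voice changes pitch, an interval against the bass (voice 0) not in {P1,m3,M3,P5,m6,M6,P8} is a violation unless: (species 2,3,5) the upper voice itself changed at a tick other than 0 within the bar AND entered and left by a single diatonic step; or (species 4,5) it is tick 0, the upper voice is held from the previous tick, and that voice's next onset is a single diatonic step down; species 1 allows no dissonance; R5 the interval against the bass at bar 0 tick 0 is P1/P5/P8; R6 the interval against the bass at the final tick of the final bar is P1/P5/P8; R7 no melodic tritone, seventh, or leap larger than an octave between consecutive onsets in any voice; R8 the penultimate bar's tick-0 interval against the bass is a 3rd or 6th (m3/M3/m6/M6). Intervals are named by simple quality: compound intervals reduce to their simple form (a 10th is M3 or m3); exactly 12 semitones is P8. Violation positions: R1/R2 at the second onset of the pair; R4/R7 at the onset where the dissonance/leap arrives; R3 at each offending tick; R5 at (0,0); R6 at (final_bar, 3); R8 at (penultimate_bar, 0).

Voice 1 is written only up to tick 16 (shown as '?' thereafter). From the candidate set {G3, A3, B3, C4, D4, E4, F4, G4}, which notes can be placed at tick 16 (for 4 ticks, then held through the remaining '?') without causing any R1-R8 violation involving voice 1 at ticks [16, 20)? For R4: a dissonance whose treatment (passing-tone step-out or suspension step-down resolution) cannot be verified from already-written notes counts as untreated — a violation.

G3: violates R2,R7
A3: violates R4,R7
B3: violates R7
C4: violates R4,R7
D4: violates R2,R7
E4: legal
F4: violates R4,R7
G4: violates R2

{E4}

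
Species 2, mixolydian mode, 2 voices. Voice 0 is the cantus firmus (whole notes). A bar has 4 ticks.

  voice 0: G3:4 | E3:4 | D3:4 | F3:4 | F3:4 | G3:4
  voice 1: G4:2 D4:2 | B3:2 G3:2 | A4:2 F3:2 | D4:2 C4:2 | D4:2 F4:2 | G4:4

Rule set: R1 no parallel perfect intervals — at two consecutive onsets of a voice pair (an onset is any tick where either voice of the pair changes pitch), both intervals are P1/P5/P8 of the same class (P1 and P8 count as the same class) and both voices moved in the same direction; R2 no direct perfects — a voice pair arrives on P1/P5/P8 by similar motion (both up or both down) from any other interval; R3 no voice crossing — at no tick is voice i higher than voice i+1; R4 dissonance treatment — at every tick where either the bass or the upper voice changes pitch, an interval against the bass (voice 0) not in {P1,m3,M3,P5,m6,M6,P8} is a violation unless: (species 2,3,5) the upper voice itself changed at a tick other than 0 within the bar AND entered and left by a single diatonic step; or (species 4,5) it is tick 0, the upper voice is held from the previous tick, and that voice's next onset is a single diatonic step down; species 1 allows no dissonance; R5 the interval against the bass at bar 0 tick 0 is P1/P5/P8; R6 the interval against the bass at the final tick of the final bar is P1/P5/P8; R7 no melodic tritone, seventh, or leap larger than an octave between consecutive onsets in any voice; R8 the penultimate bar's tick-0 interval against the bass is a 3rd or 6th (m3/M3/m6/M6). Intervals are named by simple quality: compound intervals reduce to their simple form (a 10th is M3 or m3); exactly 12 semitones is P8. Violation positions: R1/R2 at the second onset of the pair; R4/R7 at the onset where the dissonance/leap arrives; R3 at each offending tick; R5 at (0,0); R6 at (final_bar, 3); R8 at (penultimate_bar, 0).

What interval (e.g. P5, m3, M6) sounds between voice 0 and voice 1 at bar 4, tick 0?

voice 0=F3 voice 1=D4 -> M6

M6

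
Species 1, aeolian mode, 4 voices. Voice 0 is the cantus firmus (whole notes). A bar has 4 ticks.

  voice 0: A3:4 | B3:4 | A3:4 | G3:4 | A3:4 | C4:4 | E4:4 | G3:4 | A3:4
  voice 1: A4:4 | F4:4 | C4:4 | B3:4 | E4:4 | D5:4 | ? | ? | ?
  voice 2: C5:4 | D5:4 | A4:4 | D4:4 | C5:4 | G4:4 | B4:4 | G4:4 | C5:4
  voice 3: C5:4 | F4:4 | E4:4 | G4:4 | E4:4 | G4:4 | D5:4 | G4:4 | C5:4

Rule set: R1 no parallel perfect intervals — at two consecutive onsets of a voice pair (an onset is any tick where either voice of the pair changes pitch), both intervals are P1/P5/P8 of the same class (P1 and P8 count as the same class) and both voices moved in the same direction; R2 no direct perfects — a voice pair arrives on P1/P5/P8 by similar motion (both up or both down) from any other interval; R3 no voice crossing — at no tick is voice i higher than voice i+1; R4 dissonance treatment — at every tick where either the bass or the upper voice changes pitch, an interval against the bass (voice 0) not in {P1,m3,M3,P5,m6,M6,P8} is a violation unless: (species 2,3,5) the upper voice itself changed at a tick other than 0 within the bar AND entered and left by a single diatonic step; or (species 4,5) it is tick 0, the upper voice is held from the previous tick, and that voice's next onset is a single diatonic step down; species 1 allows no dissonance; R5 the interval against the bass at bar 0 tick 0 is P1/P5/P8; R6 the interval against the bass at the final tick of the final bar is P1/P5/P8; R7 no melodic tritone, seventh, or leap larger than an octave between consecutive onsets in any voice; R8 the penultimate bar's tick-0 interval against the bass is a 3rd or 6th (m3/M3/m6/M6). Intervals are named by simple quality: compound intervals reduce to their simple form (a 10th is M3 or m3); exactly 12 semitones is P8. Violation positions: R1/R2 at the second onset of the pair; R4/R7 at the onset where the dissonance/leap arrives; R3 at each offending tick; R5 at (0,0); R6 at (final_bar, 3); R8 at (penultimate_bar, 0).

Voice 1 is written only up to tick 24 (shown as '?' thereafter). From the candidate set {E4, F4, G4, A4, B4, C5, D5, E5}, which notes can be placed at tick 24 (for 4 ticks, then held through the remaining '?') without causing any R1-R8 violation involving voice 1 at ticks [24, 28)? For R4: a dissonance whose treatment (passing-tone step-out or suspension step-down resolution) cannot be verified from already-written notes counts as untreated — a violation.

{B4, G4}

E4: violates R7
F4: violates R4
G4: legal
A4: violates R4
B4: legal
C5: violates R3
D5: violates R3,R4
E5: violates R2,R3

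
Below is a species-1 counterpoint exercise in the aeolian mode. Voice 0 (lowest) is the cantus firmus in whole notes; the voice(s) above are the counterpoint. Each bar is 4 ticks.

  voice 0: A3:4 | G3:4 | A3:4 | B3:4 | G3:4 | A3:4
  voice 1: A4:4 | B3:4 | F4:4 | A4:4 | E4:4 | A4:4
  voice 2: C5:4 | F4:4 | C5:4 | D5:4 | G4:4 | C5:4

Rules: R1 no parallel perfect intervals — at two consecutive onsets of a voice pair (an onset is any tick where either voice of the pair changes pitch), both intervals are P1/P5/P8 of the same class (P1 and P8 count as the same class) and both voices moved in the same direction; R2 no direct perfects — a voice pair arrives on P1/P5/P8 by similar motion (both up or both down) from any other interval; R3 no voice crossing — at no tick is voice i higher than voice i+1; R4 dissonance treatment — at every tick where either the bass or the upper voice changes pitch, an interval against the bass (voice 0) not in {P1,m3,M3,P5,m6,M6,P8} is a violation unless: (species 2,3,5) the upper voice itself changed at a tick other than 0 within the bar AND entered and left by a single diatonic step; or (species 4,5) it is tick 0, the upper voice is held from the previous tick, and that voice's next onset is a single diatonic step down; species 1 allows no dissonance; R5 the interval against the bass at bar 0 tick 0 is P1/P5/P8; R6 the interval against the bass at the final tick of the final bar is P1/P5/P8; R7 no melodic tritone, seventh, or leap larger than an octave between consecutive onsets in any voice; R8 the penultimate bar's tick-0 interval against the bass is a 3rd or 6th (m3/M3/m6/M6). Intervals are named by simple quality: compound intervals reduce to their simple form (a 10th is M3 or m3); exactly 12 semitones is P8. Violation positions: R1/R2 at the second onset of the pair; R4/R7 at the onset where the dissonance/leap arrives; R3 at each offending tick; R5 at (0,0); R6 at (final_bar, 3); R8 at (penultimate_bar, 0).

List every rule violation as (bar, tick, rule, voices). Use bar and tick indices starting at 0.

bar 0: v0=A3 v1=A4 v2=C5 downbeat m3
bar 1: v0=G3 v1=B3 v2=F4 downbeat m7
bar 2: v0=A3 v1=F4 v2=C5 downbeat m3
bar 3: v0=B3 v1=A4 v2=D5 downbeat m3
bar 4: v0=G3 v1=E4 v2=G4 downbeat P8
bar 5: v0=A3 v1=A4 v2=C5 downbeat m3
  -> R5 @ bar 0 tick 0 v(0, 2): opens on m3
  -> R4 @ bar 1 tick 0 v(0, 2): G3/F4 m7 untreated
  -> R7 @ bar 1 tick 0 v(1,): A4->B3 leap 10st
  -> R2 @ bar 2 tick 0 v(1, 2): B3/F4 TT -> F4/C5 P5 similar
  -> R7 @ bar 2 tick 0 v(1,): B3->F4 leap 6st
  -> R4 @ bar 3 tick 0 v(0, 1): B3/A4 m7 untreated
  -> R2 @ bar 4 tick 0 v(0, 2): B3/D5 m3 -> G3/G4 P8 similar
  -> R8 @ bar 4 tick 0 v(0, 2): penult P8 not 3rd/6th
  -> R2 @ bar 5 tick 0 v(0, 1): G3/E4 M6 -> A3/A4 P8 similar
  -> R6 @ bar 5 tick 3 v(0, 2): closes on m3

(0, 0, R5, (0, 2))
(1, 0, R4, (0, 2))
(1, 0, R7, (1,))
(2, 0, R2, (1, 2))
(2, 0, R7, (1,))
(3, 0, R4, (0, 1))
(4, 0, R2, (0, 2))
(4, 0, R8, (0, 2))
(5, 0, R2, (0, 1))
(5, 3, R6, (0, 2))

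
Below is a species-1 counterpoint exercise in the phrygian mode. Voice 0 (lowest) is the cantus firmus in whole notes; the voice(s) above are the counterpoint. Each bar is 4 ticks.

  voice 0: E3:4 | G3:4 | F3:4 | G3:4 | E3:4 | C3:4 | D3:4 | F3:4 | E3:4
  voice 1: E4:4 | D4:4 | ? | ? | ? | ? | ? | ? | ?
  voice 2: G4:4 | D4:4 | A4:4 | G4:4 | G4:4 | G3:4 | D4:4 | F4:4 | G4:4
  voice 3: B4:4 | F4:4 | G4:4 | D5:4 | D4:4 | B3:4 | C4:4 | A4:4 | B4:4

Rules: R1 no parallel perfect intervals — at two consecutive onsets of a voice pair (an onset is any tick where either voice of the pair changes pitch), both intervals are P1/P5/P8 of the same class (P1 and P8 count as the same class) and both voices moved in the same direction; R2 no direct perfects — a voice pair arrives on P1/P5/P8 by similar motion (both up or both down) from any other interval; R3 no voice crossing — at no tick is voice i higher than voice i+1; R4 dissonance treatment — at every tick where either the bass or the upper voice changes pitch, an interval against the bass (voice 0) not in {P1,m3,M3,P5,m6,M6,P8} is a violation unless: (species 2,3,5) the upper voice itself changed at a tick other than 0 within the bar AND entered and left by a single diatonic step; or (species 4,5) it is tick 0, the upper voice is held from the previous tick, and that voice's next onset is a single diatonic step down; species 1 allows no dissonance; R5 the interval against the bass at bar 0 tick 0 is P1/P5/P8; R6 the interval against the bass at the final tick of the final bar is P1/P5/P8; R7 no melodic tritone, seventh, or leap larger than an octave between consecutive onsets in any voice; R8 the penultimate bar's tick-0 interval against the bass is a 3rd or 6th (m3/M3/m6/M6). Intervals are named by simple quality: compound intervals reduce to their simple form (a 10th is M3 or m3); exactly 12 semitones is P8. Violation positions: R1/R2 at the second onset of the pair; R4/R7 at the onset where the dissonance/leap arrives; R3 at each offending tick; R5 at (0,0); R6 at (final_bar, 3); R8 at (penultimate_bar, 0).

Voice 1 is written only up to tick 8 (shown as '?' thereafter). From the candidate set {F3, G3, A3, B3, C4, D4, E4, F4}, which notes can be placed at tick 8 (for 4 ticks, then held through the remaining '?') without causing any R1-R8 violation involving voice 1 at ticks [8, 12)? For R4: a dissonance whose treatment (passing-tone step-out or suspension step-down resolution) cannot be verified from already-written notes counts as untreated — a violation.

F3: violates R2
G3: violates R4
A3: legal
B3: violates R4
C4: violates R1
D4: legal
E4: violates R4
F4: legal

{A3, D4, F4}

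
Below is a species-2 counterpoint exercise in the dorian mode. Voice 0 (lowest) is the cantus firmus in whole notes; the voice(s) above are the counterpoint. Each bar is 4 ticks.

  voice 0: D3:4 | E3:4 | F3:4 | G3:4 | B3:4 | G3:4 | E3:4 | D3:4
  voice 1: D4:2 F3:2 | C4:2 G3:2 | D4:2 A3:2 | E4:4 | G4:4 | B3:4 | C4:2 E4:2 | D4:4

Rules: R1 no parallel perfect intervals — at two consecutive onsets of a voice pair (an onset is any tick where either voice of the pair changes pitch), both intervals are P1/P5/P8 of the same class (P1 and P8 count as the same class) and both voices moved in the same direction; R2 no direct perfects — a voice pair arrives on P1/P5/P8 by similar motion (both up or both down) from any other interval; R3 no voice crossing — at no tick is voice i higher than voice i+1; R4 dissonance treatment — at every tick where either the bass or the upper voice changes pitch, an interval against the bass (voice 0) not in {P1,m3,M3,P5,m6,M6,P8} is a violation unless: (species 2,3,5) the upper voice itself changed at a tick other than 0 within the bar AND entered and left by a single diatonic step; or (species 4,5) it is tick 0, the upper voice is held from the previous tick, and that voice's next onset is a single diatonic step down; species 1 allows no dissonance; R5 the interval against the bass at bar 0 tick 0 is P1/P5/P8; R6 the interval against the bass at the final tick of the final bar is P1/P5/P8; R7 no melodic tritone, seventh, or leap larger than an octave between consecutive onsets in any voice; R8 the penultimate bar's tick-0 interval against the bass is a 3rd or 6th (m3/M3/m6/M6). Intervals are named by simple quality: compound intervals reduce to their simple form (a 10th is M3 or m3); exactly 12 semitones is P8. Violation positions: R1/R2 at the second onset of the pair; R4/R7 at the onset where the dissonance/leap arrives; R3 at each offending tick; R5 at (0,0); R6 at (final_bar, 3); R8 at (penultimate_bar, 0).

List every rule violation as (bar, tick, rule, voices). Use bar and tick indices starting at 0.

bar 0: v0=D3 v1=D4 downbeat P8
bar 1: v0=E3 v1=C4 downbeat m6
bar 2: v0=F3 v1=D4 downbeat M6
bar 3: v0=G3 v1=E4 downbeat M6
bar 4: v0=B3 v1=G4 downbeat m6
bar 5: v0=G3 v1=B3 downbeat M3
bar 6: v0=E3 v1=C4 downbeat m6
bar 7: v0=D3 v1=D4 downbeat P8
  -> R1 @ bar 7 tick 0 v(0, 1): E3/E4 P8 -> D3/D4 P8 similar

(7, 0, R1, (0, 1))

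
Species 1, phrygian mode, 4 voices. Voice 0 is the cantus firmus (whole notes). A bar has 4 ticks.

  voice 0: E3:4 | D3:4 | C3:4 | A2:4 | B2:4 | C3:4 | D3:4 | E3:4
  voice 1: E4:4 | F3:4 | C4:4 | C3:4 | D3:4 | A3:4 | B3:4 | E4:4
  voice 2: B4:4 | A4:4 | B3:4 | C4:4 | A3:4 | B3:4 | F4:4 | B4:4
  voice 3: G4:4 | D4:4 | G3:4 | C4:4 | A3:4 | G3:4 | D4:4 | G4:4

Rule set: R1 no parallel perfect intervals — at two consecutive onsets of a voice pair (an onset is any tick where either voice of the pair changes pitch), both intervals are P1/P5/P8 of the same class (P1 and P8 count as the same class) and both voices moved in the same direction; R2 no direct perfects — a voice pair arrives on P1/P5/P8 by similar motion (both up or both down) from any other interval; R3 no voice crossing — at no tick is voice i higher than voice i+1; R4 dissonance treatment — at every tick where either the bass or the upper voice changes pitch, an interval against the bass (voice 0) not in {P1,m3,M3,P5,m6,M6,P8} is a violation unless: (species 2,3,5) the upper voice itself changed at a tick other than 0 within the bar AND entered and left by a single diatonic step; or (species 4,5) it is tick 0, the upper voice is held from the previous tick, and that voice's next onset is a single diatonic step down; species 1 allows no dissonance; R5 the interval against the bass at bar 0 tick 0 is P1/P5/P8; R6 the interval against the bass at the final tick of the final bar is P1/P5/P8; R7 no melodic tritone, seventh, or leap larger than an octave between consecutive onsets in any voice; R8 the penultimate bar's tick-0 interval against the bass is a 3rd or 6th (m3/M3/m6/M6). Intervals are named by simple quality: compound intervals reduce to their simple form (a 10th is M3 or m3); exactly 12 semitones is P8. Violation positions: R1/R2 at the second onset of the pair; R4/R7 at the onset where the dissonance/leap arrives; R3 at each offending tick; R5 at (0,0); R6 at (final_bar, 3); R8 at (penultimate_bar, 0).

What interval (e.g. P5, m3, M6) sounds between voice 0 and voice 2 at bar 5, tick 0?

M7

voice 0=C3 voice 2=B3 -> M7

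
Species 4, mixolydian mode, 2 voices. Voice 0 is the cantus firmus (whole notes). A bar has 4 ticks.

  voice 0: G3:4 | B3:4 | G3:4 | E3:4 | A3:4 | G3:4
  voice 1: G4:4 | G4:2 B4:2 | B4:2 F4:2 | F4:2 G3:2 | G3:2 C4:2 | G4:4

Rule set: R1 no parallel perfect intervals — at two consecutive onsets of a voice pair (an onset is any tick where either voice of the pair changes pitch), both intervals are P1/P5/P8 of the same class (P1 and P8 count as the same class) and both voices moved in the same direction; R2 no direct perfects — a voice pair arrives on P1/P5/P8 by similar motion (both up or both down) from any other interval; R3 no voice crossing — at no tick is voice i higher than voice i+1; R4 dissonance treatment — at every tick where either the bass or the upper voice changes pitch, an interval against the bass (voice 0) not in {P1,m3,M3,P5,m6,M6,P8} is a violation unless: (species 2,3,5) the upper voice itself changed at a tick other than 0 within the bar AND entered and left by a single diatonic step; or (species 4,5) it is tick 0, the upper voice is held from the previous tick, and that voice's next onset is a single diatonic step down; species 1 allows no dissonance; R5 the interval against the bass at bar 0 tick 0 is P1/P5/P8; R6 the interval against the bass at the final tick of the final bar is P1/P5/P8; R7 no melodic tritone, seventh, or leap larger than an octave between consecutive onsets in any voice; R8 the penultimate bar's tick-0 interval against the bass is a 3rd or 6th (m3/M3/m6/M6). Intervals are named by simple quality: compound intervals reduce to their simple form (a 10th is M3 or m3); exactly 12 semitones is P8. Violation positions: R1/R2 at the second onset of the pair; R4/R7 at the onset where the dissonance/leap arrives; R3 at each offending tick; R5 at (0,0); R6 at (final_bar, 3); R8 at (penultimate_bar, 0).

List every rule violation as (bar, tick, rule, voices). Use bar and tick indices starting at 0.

bar 0: v0=G3 v1=G4 downbeat P8
bar 1: v0=B3 v1=G4 downbeat m6
bar 2: v0=G3 v1=B4 downbeat M3
bar 3: v0=E3 v1=F4 downbeat m2
bar 4: v0=A3 v1=G3 downbeat M2
bar 5: v0=G3 v1=G4 downbeat P8
  -> R4 @ bar 2 tick 2 v(0, 1): G3/F4 m7 untreated
  -> R7 @ bar 2 tick 2 v(1,): B4->F4 leap 6st
  -> R4 @ bar 3 tick 0 v(0, 1): E3/F4 m2 untreated
  -> R7 @ bar 3 tick 2 v(1,): F4->G3 leap 10st
  -> R3 @ bar 4 tick 0 v(0, 1): A3 above G3
  -> R4 @ bar 4 tick 0 v(0, 1): A3/G3 M2 untreated
  -> R8 @ bar 4 tick 0 v(0, 1): penult M2 not 3rd/6th
  -> R3 @ bar 4 tick 1 v(0, 1): A3 above G3

(2, 2, R4, (0, 1))
(2, 2, R7, (1,))
(3, 0, R4, (0, 1))
(3, 2, R7, (1,))
(4, 0, R3, (0, 1))
(4, 0, R4, (0, 1))
(4, 0, R8, (0, 1))
(4, 1, R3, (0, 1))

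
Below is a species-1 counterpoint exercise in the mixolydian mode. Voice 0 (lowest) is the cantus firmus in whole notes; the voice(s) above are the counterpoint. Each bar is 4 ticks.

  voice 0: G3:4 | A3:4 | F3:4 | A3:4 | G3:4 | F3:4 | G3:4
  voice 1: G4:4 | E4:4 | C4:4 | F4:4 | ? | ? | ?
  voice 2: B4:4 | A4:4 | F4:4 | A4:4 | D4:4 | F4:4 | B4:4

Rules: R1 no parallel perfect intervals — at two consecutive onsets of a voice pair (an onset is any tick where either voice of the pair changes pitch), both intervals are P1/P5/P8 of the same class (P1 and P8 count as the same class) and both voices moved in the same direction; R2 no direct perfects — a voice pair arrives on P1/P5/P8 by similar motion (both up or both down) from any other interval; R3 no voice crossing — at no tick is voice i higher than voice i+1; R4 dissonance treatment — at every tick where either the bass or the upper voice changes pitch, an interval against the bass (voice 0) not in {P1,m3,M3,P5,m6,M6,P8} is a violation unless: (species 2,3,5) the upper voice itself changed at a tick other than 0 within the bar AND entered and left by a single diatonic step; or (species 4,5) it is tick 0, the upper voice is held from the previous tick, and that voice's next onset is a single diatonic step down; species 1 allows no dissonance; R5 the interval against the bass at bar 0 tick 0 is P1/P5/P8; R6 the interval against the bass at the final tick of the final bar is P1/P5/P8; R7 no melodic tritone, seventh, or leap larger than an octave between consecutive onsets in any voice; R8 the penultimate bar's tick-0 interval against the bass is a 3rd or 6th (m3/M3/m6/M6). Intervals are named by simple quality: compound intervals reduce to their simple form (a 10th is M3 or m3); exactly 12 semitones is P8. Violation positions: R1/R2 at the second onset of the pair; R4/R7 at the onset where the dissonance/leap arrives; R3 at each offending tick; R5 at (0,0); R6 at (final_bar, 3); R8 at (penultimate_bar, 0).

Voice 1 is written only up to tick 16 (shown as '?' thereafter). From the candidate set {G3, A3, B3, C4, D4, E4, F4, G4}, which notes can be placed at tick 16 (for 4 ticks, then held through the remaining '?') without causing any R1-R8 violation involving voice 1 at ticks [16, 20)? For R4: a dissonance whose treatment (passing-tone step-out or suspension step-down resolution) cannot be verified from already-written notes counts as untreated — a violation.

G3: violates R2,R7
A3: violates R4
B3: violates R7
C4: violates R4
D4: violates R2
E4: violates R3
F4: violates R3,R4
G4: violates R3

{}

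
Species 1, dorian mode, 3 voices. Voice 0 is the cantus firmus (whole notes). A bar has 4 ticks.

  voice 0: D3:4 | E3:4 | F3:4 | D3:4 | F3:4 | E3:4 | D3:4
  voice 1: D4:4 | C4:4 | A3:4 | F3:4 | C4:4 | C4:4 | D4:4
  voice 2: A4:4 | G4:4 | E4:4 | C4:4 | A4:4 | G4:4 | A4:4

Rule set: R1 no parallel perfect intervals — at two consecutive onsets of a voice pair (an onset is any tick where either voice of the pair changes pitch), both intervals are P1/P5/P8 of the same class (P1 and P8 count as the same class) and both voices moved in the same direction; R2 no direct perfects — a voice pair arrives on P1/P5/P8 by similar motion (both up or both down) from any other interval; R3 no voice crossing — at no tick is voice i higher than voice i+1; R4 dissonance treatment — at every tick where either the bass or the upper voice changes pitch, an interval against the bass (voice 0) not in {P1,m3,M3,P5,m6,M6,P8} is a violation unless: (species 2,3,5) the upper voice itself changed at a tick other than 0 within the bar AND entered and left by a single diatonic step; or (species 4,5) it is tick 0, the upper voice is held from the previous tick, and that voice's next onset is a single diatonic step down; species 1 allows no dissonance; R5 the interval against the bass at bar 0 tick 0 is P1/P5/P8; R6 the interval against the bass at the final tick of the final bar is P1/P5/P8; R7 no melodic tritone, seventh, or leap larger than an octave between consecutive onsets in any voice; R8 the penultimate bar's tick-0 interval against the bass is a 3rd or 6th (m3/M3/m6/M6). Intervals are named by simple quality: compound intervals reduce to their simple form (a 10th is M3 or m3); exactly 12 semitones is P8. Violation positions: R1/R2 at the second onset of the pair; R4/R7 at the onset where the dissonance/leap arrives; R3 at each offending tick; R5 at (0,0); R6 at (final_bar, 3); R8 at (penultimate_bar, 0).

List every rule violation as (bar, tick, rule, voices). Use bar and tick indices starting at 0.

bar 0: v0=D3 v1=D4 v2=A4 downbeat P5
bar 1: v0=E3 v1=C4 v2=G4 downbeat m3
bar 2: v0=F3 v1=A3 v2=E4 downbeat M7
bar 3: v0=D3 v1=F3 v2=C4 downbeat m7
bar 4: v0=F3 v1=C4 v2=A4 downbeat M3
bar 5: v0=E3 v1=C4 v2=G4 downbeat m3
bar 6: v0=D3 v1=D4 v2=A4 downbeat P5
  -> R1 @ bar 1 tick 0 v(1, 2): D4/A4 P5 -> C4/G4 P5 similar
  -> R1 @ bar 2 tick 0 v(1, 2): C4/G4 P5 -> A3/E4 P5 similar
  -> R4 @ bar 2 tick 0 v(0, 2): F3/E4 M7 untreated
  -> R1 @ bar 3 tick 0 v(1, 2): A3/E4 P5 -> F3/C4 P5 similar
  -> R4 @ bar 3 tick 0 v(0, 2): D3/C4 m7 untreated
  -> R2 @ bar 4 tick 0 v(0, 1): D3/F3 m3 -> F3/C4 P5 similar
  -> R1 @ bar 6 tick 0 v(1, 2): C4/G4 P5 -> D4/A4 P5 similar

(1, 0, R1, (1, 2))
(2, 0, R1, (1, 2))
(2, 0, R4, (0, 2))
(3, 0, R1, (1, 2))
(3, 0, R4, (0, 2))
(4, 0, R2, (0, 1))
(6, 0, R1, (1, 2))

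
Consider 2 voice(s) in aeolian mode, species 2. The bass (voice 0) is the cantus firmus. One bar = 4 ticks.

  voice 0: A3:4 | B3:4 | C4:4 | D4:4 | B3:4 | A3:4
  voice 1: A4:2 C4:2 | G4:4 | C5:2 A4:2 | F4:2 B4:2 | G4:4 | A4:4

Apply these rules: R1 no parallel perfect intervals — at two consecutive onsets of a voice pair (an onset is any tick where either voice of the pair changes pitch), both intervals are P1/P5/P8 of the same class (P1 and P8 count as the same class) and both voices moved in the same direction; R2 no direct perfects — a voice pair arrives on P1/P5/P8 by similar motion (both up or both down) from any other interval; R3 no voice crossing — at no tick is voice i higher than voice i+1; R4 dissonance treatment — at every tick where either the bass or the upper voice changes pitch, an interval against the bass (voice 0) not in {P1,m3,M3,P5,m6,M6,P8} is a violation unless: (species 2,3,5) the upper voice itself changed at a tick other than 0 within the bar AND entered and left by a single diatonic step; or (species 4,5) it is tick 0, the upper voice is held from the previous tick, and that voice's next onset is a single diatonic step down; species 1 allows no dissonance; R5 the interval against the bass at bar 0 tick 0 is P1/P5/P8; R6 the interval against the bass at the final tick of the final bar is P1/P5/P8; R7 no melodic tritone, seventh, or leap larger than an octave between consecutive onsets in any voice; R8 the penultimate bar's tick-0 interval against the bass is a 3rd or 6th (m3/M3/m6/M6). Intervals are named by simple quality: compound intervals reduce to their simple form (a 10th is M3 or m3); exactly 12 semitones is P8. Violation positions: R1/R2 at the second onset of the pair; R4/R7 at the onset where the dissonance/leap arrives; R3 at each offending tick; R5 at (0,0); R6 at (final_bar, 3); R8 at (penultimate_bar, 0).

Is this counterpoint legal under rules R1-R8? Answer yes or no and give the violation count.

No (2 violations)

bar 0: v0=A3 v1=A4 (P8)
bar 1: v0=B3 v1=G4 (m6)
bar 2: v0=C4 v1=C5 (P8)
bar 3: v0=D4 v1=F4 (m3)
bar 4: v0=B3 v1=G4 (m6)
bar 5: v0=A3 v1=A4 (P8)
  R2 @ bar2.0: B3/G4 m6 -> C4/C5 P8 similar
  R7 @ bar3.2: F4->B4 leap 6st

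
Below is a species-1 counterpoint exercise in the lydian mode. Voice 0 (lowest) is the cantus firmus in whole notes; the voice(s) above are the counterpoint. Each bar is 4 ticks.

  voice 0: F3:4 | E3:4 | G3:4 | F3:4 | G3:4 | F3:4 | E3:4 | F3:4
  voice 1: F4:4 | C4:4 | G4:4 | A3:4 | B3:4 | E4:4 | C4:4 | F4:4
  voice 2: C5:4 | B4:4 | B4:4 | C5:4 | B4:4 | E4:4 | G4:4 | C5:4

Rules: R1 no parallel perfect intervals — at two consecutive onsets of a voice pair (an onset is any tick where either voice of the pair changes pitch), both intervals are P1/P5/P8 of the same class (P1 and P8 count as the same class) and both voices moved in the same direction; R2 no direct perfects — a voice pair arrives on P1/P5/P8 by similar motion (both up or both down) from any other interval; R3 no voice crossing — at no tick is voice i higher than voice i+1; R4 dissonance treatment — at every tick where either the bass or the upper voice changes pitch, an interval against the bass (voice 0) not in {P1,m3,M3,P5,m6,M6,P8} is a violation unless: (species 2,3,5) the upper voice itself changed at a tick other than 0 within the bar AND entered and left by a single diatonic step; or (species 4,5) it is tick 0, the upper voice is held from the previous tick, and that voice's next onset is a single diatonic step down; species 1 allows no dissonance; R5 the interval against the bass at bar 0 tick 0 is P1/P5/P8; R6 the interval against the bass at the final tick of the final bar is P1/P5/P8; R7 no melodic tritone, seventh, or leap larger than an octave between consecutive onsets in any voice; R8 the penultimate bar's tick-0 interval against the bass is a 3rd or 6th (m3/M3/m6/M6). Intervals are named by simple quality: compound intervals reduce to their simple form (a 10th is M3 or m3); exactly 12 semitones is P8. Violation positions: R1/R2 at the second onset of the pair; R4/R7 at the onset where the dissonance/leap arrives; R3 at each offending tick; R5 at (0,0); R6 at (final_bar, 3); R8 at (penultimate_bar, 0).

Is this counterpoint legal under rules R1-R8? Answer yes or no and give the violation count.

bar 0: v0=F3 v1=F4 v2=C5 (P5)
bar 1: v0=E3 v1=C4 v2=B4 (P5)
bar 2: v0=G3 v1=G4 v2=B4 (M3)
bar 3: v0=F3 v1=A3 v2=C5 (P5)
bar 4: v0=G3 v1=B3 v2=B4 (M3)
bar 5: v0=F3 v1=E4 v2=E4 (M7)
bar 6: v0=E3 v1=C4 v2=G4 (m3)
bar 7: v0=F3 v1=F4 v2=C5 (P5)
  R1 @ bar1.0: F3/C5 P5 -> E3/B4 P5 similar
  R2 @ bar2.0: E3/C4 m6 -> G3/G4 P8 similar
  R7 @ bar3.0: G4->A3 leap 10st
  R4 @ bar5.0: F3/E4 M7 untreated
  R4 @ bar5.0: F3/E4 M7 untreated
  R1 @ bar7.0: C4/G4 P5 -> F4/C5 P5 similar
  R2 @ bar7.0: E3/C4 m6 -> F3/F4 P8 similar
  R2 @ bar7.0: E3/G4 m3 -> F3/C5 P5 similar

No (8 violations)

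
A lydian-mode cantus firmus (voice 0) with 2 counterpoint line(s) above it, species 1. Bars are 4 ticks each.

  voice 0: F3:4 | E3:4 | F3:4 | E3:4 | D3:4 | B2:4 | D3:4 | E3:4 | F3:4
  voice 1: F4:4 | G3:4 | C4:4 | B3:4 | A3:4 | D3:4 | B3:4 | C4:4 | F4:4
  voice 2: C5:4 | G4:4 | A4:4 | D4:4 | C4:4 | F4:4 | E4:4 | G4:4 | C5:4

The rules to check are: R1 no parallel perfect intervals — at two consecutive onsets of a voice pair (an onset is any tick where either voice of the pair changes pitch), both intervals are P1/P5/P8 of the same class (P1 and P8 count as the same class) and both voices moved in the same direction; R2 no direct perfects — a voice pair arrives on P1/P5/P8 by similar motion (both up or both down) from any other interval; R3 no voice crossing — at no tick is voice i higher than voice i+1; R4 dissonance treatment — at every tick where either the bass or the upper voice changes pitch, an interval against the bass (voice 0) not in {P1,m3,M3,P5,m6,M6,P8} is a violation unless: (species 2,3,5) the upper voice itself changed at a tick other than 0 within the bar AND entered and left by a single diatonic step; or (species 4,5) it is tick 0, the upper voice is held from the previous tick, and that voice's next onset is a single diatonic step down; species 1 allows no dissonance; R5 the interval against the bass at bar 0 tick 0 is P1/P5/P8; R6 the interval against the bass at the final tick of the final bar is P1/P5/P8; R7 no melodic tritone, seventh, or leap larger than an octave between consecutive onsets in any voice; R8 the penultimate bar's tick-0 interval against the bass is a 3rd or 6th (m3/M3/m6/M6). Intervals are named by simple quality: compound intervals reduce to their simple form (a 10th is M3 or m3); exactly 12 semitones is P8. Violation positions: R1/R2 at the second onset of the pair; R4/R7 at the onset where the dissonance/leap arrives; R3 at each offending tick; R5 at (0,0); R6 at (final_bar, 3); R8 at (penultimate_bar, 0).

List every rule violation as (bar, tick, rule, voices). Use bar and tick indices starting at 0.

bar 0: v0=F3 v1=F4 v2=C5 downbeat P5
bar 1: v0=E3 v1=G3 v2=G4 downbeat m3
bar 2: v0=F3 v1=C4 v2=A4 downbeat M3
bar 3: v0=E3 v1=B3 v2=D4 downbeat m7
bar 4: v0=D3 v1=A3 v2=C4 downbeat m7
bar 5: v0=B2 v1=D3 v2=F4 downbeat TT
bar 6: v0=D3 v1=B3 v2=E4 downbeat M2
bar 7: v0=E3 v1=C4 v2=G4 downbeat m3
bar 8: v0=F3 v1=F4 v2=C5 downbeat P5
  -> R2 @ bar 1 tick 0 v(1, 2): F4/C5 P5 -> G3/G4 P8 similar
  -> R7 @ bar 1 tick 0 v(1,): F4->G3 leap 10st
  -> R2 @ bar 2 tick 0 v(0, 1): E3/G3 m3 -> F3/C4 P5 similar
  -> R1 @ bar 3 tick 0 v(0, 1): F3/C4 P5 -> E3/B3 P5 similar
  -> R4 @ bar 3 tick 0 v(0, 2): E3/D4 m7 untreated
  -> R1 @ bar 4 tick 0 v(0, 1): E3/B3 P5 -> D3/A3 P5 similar
  -> R4 @ bar 4 tick 0 v(0, 2): D3/C4 m7 untreated
  -> R4 @ bar 5 tick 0 v(0, 2): B2/F4 TT untreated
  -> R4 @ bar 6 tick 0 v(0, 2): D3/E4 M2 untreated
  -> R2 @ bar 7 tick 0 v(1, 2): B3/E4 P4 -> C4/G4 P5 similar
  -> R1 @ bar 8 tick 0 v(1, 2): C4/G4 P5 -> F4/C5 P5 similar
  -> R2 @ bar 8 tick 0 v(0, 1): E3/C4 m6 -> F3/F4 P8 similar
  -> R2 @ bar 8 tick 0 v(0, 2): E3/G4 m3 -> F3/C5 P5 similar

(1, 0, R2, (1, 2))
(1, 0, R7, (1,))
(2, 0, R2, (0, 1))
(3, 0, R1, (0, 1))
(3, 0, R4, (0, 2))
(4, 0, R1, (0, 1))
(4, 0, R4, (0, 2))
(5, 0, R4, (0, 2))
(6, 0, R4, (0, 2))
(7, 0, R2, (1, 2))
(8, 0, R1, (1, 2))
(8, 0, R2, (0, 1))
(8, 0, R2, (0, 2))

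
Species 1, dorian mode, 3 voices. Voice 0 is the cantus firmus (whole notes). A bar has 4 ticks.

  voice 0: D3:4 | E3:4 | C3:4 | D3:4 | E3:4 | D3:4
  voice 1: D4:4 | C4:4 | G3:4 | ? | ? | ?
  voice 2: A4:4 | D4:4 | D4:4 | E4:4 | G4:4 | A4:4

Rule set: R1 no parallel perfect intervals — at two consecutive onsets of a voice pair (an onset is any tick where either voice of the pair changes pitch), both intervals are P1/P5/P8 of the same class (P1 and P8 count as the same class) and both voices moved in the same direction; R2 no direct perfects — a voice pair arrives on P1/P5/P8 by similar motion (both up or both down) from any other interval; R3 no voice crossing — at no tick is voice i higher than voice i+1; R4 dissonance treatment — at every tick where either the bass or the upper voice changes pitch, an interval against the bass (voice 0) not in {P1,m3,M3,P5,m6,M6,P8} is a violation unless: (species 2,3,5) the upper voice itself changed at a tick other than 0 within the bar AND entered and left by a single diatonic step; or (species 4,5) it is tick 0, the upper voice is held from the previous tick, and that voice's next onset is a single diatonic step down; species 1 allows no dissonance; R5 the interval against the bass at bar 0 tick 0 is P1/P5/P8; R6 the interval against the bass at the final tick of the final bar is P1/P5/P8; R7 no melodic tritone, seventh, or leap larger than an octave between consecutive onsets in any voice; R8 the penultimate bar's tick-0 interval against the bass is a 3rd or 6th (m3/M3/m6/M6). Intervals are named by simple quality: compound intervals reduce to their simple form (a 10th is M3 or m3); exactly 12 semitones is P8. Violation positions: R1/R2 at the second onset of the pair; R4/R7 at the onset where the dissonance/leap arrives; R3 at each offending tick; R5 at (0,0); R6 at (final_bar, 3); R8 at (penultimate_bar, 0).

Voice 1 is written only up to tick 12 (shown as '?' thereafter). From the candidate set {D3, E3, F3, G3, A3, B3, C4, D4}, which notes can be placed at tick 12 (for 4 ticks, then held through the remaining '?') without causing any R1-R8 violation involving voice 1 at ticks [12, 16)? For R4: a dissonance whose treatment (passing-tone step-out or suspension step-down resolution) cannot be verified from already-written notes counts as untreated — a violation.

D3: legal
E3: violates R4
F3: legal
G3: violates R4
A3: violates R1
B3: legal
C4: violates R4
D4: violates R2

{B3, D3, F3}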